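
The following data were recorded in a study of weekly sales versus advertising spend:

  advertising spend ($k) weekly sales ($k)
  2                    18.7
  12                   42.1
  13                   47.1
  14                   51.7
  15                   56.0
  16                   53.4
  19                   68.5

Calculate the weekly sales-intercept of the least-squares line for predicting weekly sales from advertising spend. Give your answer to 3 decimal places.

n = 7, Σx = 91, Σy = 337.5, Σxy = 4874.6, Σx² = 1355
Sxx = Σx² − (Σx)²/n = 1355 − 1183 = 172
Sxy = Σxy − (Σx)(Σy)/n = 4874.6 − 4387.5 = 487.1
b = Sxy/Sxx = 487.1/172 = 2.831977
a = ȳ − b·x̄ = 48.214286 − 2.831977·13 = 11.398588

11.399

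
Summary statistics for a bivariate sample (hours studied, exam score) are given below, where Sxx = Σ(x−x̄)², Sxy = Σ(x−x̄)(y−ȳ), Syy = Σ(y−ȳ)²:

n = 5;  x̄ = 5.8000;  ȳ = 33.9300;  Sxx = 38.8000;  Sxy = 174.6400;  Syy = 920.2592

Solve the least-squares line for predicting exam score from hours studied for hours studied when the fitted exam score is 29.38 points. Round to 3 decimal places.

4.789

b = Sxy/Sxx = 174.64/38.8 = 4.501031
a = ȳ − b·x̄ = 33.93 − 4.501031·5.8 = 7.824021
Set a + b·x = 29.38: x = (29.38 − 7.824021) / 4.501031 = 4.789120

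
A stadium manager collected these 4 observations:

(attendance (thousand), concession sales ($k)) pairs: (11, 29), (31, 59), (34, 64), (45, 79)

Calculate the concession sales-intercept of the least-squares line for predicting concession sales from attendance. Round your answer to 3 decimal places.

n = 4, Σx = 121, Σy = 231, Σxy = 7879, Σx² = 4263
Sxx = Σx² − (Σx)²/n = 4263 − 3660.25 = 602.75
Sxy = Σxy − (Σx)(Σy)/n = 7879 − 6987.75 = 891.25
b = Sxy/Sxx = 891.25/602.75 = 1.478640
a = ȳ − b·x̄ = 57.75 − 1.478640·30.25 = 13.021153

13.021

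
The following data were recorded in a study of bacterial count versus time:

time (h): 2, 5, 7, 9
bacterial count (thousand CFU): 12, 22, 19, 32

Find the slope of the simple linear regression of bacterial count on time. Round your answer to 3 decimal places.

2.477

n = 4, Σx = 23, Σy = 85, Σxy = 555, Σx² = 159
Sxx = Σx² − (Σx)²/n = 159 − 132.25 = 26.75
Sxy = Σxy − (Σx)(Σy)/n = 555 − 488.75 = 66.25
b = Sxy/Sxx = 66.25/26.75 = 2.476636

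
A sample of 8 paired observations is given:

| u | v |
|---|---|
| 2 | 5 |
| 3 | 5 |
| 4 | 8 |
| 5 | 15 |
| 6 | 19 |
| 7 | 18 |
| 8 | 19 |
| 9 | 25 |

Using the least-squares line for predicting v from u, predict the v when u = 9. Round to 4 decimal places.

n = 8, Σx = 44, Σy = 114, Σxy = 749, Σx² = 284
Sxx = Σx² − (Σx)²/n = 284 − 242 = 42
Sxy = Σxy − (Σx)(Σy)/n = 749 − 627 = 122
b = Sxy/Sxx = 122/42 = 2.904762
a = ȳ − b·x̄ = 14.25 − 2.904762·5.5 = -1.726190
ŷ(9) = a + b·9 = -1.726190 + 2.904762·9 = 24.416667

24.4167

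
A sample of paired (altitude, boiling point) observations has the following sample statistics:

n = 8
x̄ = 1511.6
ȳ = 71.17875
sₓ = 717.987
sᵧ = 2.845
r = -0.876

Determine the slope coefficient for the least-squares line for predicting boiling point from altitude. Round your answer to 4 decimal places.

-0.0035

b = r · sᵧ/sₓ = -0.876 · 2.845/717.987 = -0.003471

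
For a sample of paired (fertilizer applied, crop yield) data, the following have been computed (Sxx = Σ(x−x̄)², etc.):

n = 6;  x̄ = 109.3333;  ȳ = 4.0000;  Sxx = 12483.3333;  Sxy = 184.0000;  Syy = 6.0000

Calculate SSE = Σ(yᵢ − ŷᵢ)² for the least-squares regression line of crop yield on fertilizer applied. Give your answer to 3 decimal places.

3.288

b = Sxy/Sxx = 184/12483.3333 = 0.014740
SSE = Syy − b·Sxy = 6 − 0.014740·184 = 3.287904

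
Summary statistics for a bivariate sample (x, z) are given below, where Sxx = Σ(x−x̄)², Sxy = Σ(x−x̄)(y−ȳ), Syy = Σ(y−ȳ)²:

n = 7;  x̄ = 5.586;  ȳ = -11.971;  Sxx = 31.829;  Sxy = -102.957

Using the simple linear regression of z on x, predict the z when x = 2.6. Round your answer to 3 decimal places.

b = Sxy/Sxx = -102.957/31.829 = -3.234692
a = ȳ − b·x̄ = -11.971 − (-3.234692)·5.586 = 6.097987
ŷ(2.6) = a + b·2.6 = 6.097987 + (-3.234692)·2.6 = -2.312211

-2.312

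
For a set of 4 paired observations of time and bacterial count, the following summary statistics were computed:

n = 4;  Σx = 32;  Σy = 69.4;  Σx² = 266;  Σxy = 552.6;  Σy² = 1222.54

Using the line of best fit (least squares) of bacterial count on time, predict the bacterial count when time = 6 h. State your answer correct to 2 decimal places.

17.87

Sxx = Σx² − (Σx)²/n = 266 − 256 = 10
Sxy = Σxy − (Σx)(Σy)/n = 552.6 − 555.2 = -2.6
b = Sxy/Sxx = -2.6/10 = -0.26
a = ȳ − b·x̄ = 17.35 − (-0.26)·8 = 19.43
ŷ(6) = a + b·6 = 19.43 + (-0.26)·6 = 17.87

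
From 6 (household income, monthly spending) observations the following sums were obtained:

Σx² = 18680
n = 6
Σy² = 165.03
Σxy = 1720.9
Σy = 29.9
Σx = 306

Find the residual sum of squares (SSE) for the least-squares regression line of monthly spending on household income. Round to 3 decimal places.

3.531

Sxx = Σx² − (Σx)²/n = 18680 − 15606 = 3074
Sxy = Σxy − (Σx)(Σy)/n = 1720.9 − 1524.9 = 196
Syy = Σy² − (Σy)²/n = 165.03 − 149.001667 = 16.028333
b = Sxy/Sxx = 196/3074 = 0.063761
SSE = Syy − b·Sxy = 16.028333 − 0.063761·196 = 3.531261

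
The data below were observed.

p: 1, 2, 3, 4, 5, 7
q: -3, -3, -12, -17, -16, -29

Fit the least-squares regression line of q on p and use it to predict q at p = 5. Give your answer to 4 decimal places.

-19.2000

n = 6, Σx = 22, Σy = -80, Σxy = -396, Σx² = 104
Sxx = Σx² − (Σx)²/n = 104 − 80.666667 = 23.333333
Sxy = Σxy − (Σx)(Σy)/n = -396 − (-293.333333) = -102.666667
b = Sxy/Sxx = -102.666667/23.333333 = -4.4
a = ȳ − b·x̄ = -13.333333 − (-4.4)·3.666667 = 2.8
ŷ(5) = a + b·5 = 2.8 + (-4.4)·5 = -19.2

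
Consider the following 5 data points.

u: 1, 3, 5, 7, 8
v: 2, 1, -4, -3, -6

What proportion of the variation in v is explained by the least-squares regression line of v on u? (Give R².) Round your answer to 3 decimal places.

0.859

n = 5, Σx = 24, Σy = -10, Σxy = -84, Σx² = 148, Σy² = 66
Sxx = Σx² − (Σx)²/n = 148 − 115.2 = 32.8
Sxy = Σxy − (Σx)(Σy)/n = -84 − (-48) = -36
Syy = Σy² − (Σy)²/n = 66 − 20 = 46
R² = Sxy²/(Sxx·Syy) = (-36)²/(32.8·46) = 0.858961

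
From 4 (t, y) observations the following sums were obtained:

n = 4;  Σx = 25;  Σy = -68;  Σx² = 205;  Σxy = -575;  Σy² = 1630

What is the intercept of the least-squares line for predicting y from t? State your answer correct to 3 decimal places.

2.231

Sxx = Σx² − (Σx)²/n = 205 − 156.25 = 48.75
Sxy = Σxy − (Σx)(Σy)/n = -575 − (-425) = -150
b = Sxy/Sxx = -150/48.75 = -3.076923
a = ȳ − b·x̄ = -17 − (-3.076923)·6.25 = 2.230769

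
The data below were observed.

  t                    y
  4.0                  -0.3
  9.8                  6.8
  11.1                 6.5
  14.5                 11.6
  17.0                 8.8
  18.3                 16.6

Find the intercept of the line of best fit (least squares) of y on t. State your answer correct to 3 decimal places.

n = 6, Σx = 74.7, Σy = 50, Σxy = 759.17, Σx² = 1069.39
Sxx = Σx² − (Σx)²/n = 1069.39 − 930.015 = 139.375
Sxy = Σxy − (Σx)(Σy)/n = 759.17 − 622.5 = 136.67
b = Sxy/Sxx = 136.67/139.375 = 0.980592
a = ȳ − b·x̄ = 8.333333 − 0.980592·12.45 = -3.875036

-3.875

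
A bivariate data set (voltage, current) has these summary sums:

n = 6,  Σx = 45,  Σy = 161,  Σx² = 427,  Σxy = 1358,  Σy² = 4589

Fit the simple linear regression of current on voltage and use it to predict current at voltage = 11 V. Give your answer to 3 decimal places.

32.719

Sxx = Σx² − (Σx)²/n = 427 − 337.5 = 89.5
Sxy = Σxy − (Σx)(Σy)/n = 1358 − 1207.5 = 150.5
b = Sxy/Sxx = 150.5/89.5 = 1.681564
a = ȳ − b·x̄ = 26.833333 − 1.681564·7.5 = 14.221601
ŷ(11) = a + b·11 = 14.221601 + 1.681564·11 = 32.718808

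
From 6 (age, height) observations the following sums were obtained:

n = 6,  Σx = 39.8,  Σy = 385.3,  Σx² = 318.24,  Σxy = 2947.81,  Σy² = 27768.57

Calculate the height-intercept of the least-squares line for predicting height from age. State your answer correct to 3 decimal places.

16.272

Sxx = Σx² − (Σx)²/n = 318.24 − 264.006667 = 54.233333
Sxy = Σxy − (Σx)(Σy)/n = 2947.81 − 2555.823333 = 391.986667
b = Sxy/Sxx = 391.986667/54.233333 = 7.227781
a = ȳ − b·x̄ = 64.216667 − 7.227781·6.633333 = 16.272385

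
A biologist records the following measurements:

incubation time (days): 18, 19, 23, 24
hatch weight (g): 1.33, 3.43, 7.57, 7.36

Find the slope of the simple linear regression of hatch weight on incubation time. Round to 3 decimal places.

1.014

n = 4, Σx = 84, Σy = 19.69, Σxy = 439.86, Σx² = 1790
Sxx = Σx² − (Σx)²/n = 1790 − 1764 = 26
Sxy = Σxy − (Σx)(Σy)/n = 439.86 − 413.49 = 26.37
b = Sxy/Sxx = 26.37/26 = 1.014231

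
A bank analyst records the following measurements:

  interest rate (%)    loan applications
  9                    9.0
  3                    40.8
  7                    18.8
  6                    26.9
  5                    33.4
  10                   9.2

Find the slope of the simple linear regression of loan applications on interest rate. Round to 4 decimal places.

-4.9580

n = 6, Σx = 40, Σy = 138.1, Σxy = 755.4, Σx² = 300
Sxx = Σx² − (Σx)²/n = 300 − 266.666667 = 33.333333
Sxy = Σxy − (Σx)(Σy)/n = 755.4 − 920.666667 = -165.266667
b = Sxy/Sxx = -165.266667/33.333333 = -4.958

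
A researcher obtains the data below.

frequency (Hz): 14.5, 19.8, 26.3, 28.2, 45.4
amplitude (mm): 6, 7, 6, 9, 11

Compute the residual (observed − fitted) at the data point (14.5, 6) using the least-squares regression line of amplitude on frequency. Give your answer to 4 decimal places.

n = 5, Σx = 134.2, Σy = 39, Σxy = 1136.6, Σx² = 4150.38
Sxx = Σx² − (Σx)²/n = 4150.38 − 3601.928 = 548.452
Sxy = Σxy − (Σx)(Σy)/n = 1136.6 − 1046.76 = 89.84
b = Sxy/Sxx = 89.84/548.452 = 0.163806
a = ȳ − b·x̄ = 7.8 − 0.163806·26.84 = 3.403434
ŷ(14.5) = 3.403434 + 0.163806·14.5 = 5.778628
residual = y − ŷ = 6 − 5.778628 = 0.221372

0.2214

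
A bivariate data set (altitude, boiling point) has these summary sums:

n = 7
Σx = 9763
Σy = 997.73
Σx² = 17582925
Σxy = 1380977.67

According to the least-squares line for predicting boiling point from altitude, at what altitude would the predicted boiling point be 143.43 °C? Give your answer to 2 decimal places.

Sxx = Σx² − (Σx)²/n = 17582925 − 13616595.571429 = 3966329.428571
Sxy = Σxy − (Σx)(Σy)/n = 1380977.67 − 1391548.284286 = -10570.614286
b = Sxy/Sxx = -10570.614286/3966329.428571 = -0.002665
a = ȳ − b·x̄ = 142.532857 − (-0.002665)·1394.714286 = 146.249893
Set a + b·x = 143.43: x = (143.43 − 146.249893) / (-0.002665) = 1058.086345

1058.09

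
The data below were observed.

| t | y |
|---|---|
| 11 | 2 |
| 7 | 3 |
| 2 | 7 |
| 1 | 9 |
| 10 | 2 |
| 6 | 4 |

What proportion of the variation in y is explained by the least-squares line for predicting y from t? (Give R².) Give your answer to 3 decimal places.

0.929

n = 6, Σx = 37, Σy = 27, Σxy = 110, Σx² = 311, Σy² = 163
Sxx = Σx² − (Σx)²/n = 311 − 228.166667 = 82.833333
Sxy = Σxy − (Σx)(Σy)/n = 110 − 166.5 = -56.5
Syy = Σy² − (Σy)²/n = 163 − 121.5 = 41.5
R² = Sxy²/(Sxx·Syy) = (-56.5)²/(82.833333·41.5) = 0.928632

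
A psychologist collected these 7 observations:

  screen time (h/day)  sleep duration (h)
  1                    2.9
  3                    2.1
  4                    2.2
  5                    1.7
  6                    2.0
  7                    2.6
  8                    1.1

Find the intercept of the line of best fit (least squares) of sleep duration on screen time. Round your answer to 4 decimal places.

2.8402

n = 7, Σx = 34, Σy = 14.6, Σxy = 65.5, Σx² = 200
Sxx = Σx² − (Σx)²/n = 200 − 165.142857 = 34.857143
Sxy = Σxy − (Σx)(Σy)/n = 65.5 − 70.914286 = -5.414286
b = Sxy/Sxx = -5.414286/34.857143 = -0.155328
a = ȳ − b·x̄ = 2.085714 − (-0.155328)·4.857143 = 2.840164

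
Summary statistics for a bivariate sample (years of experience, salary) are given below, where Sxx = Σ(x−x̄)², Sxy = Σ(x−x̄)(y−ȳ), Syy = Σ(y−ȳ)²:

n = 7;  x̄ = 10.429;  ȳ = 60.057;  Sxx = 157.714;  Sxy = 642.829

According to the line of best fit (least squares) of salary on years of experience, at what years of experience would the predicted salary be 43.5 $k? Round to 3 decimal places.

b = Sxy/Sxx = 642.829/157.714 = 4.075916
a = ȳ − b·x̄ = 60.057 − 4.075916·10.429 = 17.549273
Set a + b·x = 43.5: x = (43.5 − 17.549273) / 4.075916 = 6.366846

6.367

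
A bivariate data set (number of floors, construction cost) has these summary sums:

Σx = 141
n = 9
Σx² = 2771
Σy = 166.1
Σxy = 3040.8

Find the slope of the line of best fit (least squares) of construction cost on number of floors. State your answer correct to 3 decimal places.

0.780

Sxx = Σx² − (Σx)²/n = 2771 − 2209 = 562
Sxy = Σxy − (Σx)(Σy)/n = 3040.8 − 2602.233333 = 438.566667
b = Sxy/Sxx = 438.566667/562 = 0.780368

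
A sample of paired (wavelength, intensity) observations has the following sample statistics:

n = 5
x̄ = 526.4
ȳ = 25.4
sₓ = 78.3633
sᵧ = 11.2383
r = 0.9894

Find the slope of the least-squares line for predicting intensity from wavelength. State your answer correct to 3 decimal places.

0.142

b = r · sᵧ/sₓ = 0.9894 · 11.2383/78.3633 = 0.141893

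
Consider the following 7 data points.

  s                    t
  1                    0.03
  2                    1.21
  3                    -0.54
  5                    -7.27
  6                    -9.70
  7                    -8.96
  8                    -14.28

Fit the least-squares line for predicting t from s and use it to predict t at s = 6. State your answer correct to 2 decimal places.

n = 7, Σx = 32, Σy = -39.51, Σxy = -270.68, Σx² = 188
Sxx = Σx² − (Σx)²/n = 188 − 146.285714 = 41.714286
Sxy = Σxy − (Σx)(Σy)/n = -270.68 − (-180.617143) = -90.062857
b = Sxy/Sxx = -90.062857/41.714286 = -2.159041
a = ȳ − b·x̄ = -5.644286 − (-2.159041)·4.571429 = 4.225616
ŷ(6) = a + b·6 = 4.225616 + (-2.159041)·6 = -8.728630

-8.73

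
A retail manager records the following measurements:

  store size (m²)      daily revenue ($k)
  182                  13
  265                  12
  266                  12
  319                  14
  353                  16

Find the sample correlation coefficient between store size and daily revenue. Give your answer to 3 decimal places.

n = 5, Σx = 1385, Σy = 67, Σxy = 18852, Σx² = 400475, Σy² = 909
Sxx = Σx² − (Σx)²/n = 400475 − 383645 = 16830
Sxy = Σxy − (Σx)(Σy)/n = 18852 − 18559 = 293
Syy = Σy² − (Σy)²/n = 909 − 897.8 = 11.2
r = Sxy/√(Sxx·Syy) = 293/√(188496) = 293/434.161260 = 0.674864

0.675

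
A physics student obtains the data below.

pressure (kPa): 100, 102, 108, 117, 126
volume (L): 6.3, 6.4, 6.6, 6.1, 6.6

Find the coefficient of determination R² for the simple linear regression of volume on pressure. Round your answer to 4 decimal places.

0.0341

n = 5, Σx = 553, Σy = 32, Σxy = 3540.9, Σx² = 61633, Σy² = 204.98
Sxx = Σx² − (Σx)²/n = 61633 − 61161.8 = 471.2
Sxy = Σxy − (Σx)(Σy)/n = 3540.9 − 3539.2 = 1.7
Syy = Σy² − (Σy)²/n = 204.98 − 204.8 = 0.18
R² = Sxy²/(Sxx·Syy) = (1.7)²/(471.2·0.18) = 0.034074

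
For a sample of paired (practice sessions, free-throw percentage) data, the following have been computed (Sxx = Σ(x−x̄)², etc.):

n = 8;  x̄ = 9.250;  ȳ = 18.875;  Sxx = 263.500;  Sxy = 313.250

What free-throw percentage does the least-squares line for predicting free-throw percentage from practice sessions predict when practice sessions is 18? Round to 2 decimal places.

29.28

b = Sxy/Sxx = 313.25/263.5 = 1.188805
a = ȳ − b·x̄ = 18.875 − 1.188805·9.25 = 7.878558
ŷ(18) = a + b·18 = 7.878558 + 1.188805·18 = 29.277040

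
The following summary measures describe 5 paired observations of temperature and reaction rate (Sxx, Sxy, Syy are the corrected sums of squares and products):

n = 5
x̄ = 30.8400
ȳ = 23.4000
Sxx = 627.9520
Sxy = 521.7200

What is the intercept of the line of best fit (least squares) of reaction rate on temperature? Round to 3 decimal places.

b = Sxy/Sxx = 521.72/627.952 = 0.830828
a = ȳ − b·x̄ = 23.4 − 0.830828·30.84 = -2.222730

-2.223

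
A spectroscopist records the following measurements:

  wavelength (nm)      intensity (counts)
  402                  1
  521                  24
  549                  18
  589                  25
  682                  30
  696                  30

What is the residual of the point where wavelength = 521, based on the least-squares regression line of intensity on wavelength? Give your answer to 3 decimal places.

7.455

n = 6, Σx = 3439, Σy = 128, Σxy = 78853, Σx² = 2030907
Sxx = Σx² − (Σx)²/n = 2030907 − 1971120.166667 = 59786.833333
Sxy = Σxy − (Σx)(Σy)/n = 78853 − 73365.333333 = 5487.666667
b = Sxy/Sxx = 5487.666667/59786.833333 = 0.091787
a = ȳ − b·x̄ = 21.333333 − 0.091787·573.166667 = -31.276036
ŷ(521) = -31.276036 + 0.091787·521 = 16.545101
residual = y − ŷ = 24 − 16.545101 = 7.454899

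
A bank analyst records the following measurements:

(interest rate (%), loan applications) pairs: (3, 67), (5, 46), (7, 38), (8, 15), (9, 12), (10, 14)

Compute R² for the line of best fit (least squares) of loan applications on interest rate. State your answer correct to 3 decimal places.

0.927

n = 6, Σx = 42, Σy = 192, Σxy = 1065, Σx² = 328, Σy² = 8614
Sxx = Σx² − (Σx)²/n = 328 − 294 = 34
Sxy = Σxy − (Σx)(Σy)/n = 1065 − 1344 = -279
Syy = Σy² − (Σy)²/n = 8614 − 6144 = 2470
R² = Sxy²/(Sxx·Syy) = (-279)²/(34·2470) = 0.926899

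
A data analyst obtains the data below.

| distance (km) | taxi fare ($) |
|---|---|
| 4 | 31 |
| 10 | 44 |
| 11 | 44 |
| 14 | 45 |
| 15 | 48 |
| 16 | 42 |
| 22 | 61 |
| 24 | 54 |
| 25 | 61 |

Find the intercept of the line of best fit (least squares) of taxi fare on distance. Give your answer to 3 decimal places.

n = 9, Σx = 141, Σy = 430, Σxy = 7233, Σx² = 2599
Sxx = Σx² − (Σx)²/n = 2599 − 2209 = 390
Sxy = Σxy − (Σx)(Σy)/n = 7233 − 6736.666667 = 496.333333
b = Sxy/Sxx = 496.333333/390 = 1.272650
a = ȳ − b·x̄ = 47.777778 − 1.272650·15.666667 = 27.839601

27.840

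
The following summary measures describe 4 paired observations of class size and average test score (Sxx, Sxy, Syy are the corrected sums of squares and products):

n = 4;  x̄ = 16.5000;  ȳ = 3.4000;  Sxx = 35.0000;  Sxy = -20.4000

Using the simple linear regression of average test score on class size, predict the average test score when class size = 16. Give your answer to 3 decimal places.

b = Sxy/Sxx = -20.4/35 = -0.582857
a = ȳ − b·x̄ = 3.4 − (-0.582857)·16.5 = 13.017143
ŷ(16) = a + b·16 = 13.017143 + (-0.582857)·16 = 3.691429

3.691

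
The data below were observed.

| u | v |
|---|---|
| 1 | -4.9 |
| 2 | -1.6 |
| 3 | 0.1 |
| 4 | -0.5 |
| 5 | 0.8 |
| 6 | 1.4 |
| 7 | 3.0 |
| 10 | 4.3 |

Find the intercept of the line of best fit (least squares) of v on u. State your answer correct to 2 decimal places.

-4.01

n = 8, Σx = 38, Σy = 2.6, Σxy = 66.6, Σx² = 240
Sxx = Σx² − (Σx)²/n = 240 − 180.5 = 59.5
Sxy = Σxy − (Σx)(Σy)/n = 66.6 − 12.35 = 54.25
b = Sxy/Sxx = 54.25/59.5 = 0.911765
a = ȳ − b·x̄ = 0.325 − 0.911765·4.75 = -4.005882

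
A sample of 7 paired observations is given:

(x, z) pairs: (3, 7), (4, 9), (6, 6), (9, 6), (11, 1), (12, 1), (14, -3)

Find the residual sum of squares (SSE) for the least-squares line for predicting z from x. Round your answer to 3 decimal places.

15.072

n = 7, Σx = 59, Σy = 27, Σxy = 128, Σx² = 603, Σy² = 213
Sxx = Σx² − (Σx)²/n = 603 − 497.285714 = 105.714286
Sxy = Σxy − (Σx)(Σy)/n = 128 − 227.571429 = -99.571429
Syy = Σy² − (Σy)²/n = 213 − 104.142857 = 108.857143
b = Sxy/Sxx = -99.571429/105.714286 = -0.941892
SSE = Syy − b·Sxy = 108.857143 − (-0.941892)·(-99.571429) = 15.071622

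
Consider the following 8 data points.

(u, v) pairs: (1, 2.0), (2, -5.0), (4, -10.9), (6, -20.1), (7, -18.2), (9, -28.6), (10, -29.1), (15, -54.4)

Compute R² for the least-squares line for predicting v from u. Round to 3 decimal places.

n = 8, Σx = 54, Σy = -164.3, Σxy = -1664, Σx² = 512, Σy² = 5507.19
Sxx = Σx² − (Σx)²/n = 512 − 364.5 = 147.5
Sxy = Σxy − (Σx)(Σy)/n = -1664 − (-1109.025) = -554.975
Syy = Σy² − (Σy)²/n = 5507.19 − 3374.31125 = 2132.87875
R² = Sxy²/(Sxx·Syy) = (-554.975)²/(147.5·2132.87875) = 0.979013

0.979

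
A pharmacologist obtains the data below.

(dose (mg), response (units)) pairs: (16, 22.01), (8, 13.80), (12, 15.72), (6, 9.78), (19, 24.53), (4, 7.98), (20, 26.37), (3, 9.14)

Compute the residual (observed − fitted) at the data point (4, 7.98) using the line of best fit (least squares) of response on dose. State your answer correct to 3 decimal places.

-0.701

n = 8, Σx = 88, Σy = 129.33, Σxy = 1762.69, Σx² = 1286
Sxx = Σx² − (Σx)²/n = 1286 − 968 = 318
Sxy = Σxy − (Σx)(Σy)/n = 1762.69 − 1422.63 = 340.06
b = Sxy/Sxx = 340.06/318 = 1.069371
a = ȳ − b·x̄ = 16.16625 − 1.069371·11 = 4.403168
ŷ(4) = 4.403168 + 1.069371·4 = 8.680653
residual = y − ŷ = 7.98 − 8.680653 = -0.700653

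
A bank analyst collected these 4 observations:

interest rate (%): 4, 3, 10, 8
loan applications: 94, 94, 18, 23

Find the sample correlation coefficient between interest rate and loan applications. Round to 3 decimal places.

n = 4, Σx = 25, Σy = 229, Σxy = 1022, Σx² = 189, Σy² = 18525
Sxx = Σx² − (Σx)²/n = 189 − 156.25 = 32.75
Sxy = Σxy − (Σx)(Σy)/n = 1022 − 1431.25 = -409.25
Syy = Σy² − (Σy)²/n = 18525 − 13110.25 = 5414.75
r = Sxy/√(Sxx·Syy) = -409.25/√(177333.0625) = -409.25/421.109324 = -0.971838

-0.972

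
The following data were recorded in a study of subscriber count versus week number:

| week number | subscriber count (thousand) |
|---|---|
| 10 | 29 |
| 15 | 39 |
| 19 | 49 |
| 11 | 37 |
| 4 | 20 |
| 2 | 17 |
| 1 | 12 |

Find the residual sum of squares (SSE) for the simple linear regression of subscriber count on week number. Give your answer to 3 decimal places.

28.427

n = 7, Σx = 62, Σy = 203, Σxy = 2339, Σx² = 828, Σy² = 6965
Sxx = Σx² − (Σx)²/n = 828 − 549.142857 = 278.857143
Sxy = Σxy − (Σx)(Σy)/n = 2339 − 1798 = 541
Syy = Σy² − (Σy)²/n = 6965 − 5887 = 1078
b = Sxy/Sxx = 541/278.857143 = 1.940061
SSE = Syy − b·Sxy = 1078 − 1.940061·541 = 28.426742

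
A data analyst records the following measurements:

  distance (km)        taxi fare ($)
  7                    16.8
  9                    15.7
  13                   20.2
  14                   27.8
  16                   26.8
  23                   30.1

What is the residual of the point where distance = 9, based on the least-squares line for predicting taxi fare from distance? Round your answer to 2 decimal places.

-2.69

n = 6, Σx = 82, Σy = 137.4, Σxy = 2031.8, Σx² = 1280
Sxx = Σx² − (Σx)²/n = 1280 − 1120.666667 = 159.333333
Sxy = Σxy − (Σx)(Σy)/n = 2031.8 − 1877.8 = 154
b = Sxy/Sxx = 154/159.333333 = 0.966527
a = ȳ − b·x̄ = 22.9 − 0.966527·13.666667 = 9.690795
ŷ(9) = 9.690795 + 0.966527·9 = 18.389540
residual = y − ŷ = 15.7 − 18.389540 = -2.689540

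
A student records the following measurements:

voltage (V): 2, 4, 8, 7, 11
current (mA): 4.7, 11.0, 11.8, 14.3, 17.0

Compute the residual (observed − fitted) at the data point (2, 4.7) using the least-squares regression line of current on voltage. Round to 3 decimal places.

n = 5, Σx = 32, Σy = 58.8, Σxy = 434.9, Σx² = 254
Sxx = Σx² − (Σx)²/n = 254 − 204.8 = 49.2
Sxy = Σxy − (Σx)(Σy)/n = 434.9 − 376.32 = 58.58
b = Sxy/Sxx = 58.58/49.2 = 1.190650
a = ȳ − b·x̄ = 11.76 − 1.190650·6.4 = 4.139837
ŷ(2) = 4.139837 + 1.190650·2 = 6.521138
residual = y − ŷ = 4.7 − 6.521138 = -1.821138

-1.821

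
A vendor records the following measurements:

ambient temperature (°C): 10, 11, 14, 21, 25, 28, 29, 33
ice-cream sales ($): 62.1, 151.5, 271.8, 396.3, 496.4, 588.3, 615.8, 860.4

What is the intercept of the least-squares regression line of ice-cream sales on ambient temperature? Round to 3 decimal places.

-199.366

n = 8, Σx = 171, Σy = 3442.6, Σxy = 89548.8, Σx² = 4197
Sxx = Σx² − (Σx)²/n = 4197 − 3655.125 = 541.875
Sxy = Σxy − (Σx)(Σy)/n = 89548.8 − 73585.575 = 15963.225
b = Sxy/Sxx = 15963.225/541.875 = 29.459239
a = ȳ − b·x̄ = 430.325 − 29.459239·21.375 = -199.366228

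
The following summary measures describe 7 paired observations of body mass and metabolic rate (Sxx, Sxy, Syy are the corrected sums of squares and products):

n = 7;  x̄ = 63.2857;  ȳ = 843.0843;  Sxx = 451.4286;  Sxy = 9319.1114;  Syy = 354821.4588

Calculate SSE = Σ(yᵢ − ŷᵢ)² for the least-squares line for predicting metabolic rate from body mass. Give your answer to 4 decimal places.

b = Sxy/Sxx = 9319.1114/451.4286 = 20.643600
SSE = Syy − b·Sxy = 354821.4588 − 20.643600·9319.1114 = 162441.451672

162441.4517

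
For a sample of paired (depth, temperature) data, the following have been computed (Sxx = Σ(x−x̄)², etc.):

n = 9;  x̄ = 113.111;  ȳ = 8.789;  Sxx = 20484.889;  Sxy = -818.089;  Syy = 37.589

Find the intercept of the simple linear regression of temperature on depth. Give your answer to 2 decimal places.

13.31

b = Sxy/Sxx = -818.089/20484.889 = -0.039936
a = ȳ − b·x̄ = 8.789 − (-0.039936)·113.111 = 13.306226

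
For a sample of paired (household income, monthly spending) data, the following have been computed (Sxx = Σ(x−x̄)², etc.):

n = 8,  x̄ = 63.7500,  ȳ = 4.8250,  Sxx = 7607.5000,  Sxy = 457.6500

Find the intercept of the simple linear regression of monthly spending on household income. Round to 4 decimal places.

0.9899

b = Sxy/Sxx = 457.65/7607.5 = 0.060158
a = ȳ − b·x̄ = 4.825 − 0.060158·63.75 = 0.989944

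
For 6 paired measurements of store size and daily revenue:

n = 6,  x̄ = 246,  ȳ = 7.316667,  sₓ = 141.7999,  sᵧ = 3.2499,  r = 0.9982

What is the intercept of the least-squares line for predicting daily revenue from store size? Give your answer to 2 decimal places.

1.69

b = r · sᵧ/sₓ = 0.9982 · 3.2499/141.7999 = 0.022878
a = ȳ − b·x̄ = 7.316667 − 0.022878·246 = 1.688762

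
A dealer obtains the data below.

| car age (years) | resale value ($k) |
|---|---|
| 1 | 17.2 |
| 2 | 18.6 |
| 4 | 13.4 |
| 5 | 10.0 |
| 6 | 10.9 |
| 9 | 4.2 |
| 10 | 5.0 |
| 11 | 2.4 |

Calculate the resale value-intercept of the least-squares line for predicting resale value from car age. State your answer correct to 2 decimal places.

19.75

n = 8, Σx = 48, Σy = 81.7, Σxy = 337.6, Σx² = 384
Sxx = Σx² − (Σx)²/n = 384 − 288 = 96
Sxy = Σxy − (Σx)(Σy)/n = 337.6 − 490.2 = -152.6
b = Sxy/Sxx = -152.6/96 = -1.589583
a = ȳ − b·x̄ = 10.2125 − (-1.589583)·6 = 19.75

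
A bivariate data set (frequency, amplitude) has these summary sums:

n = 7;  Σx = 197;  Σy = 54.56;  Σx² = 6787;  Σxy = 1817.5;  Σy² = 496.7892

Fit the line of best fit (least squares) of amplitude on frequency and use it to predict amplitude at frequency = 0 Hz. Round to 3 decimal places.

1.408

Sxx = Σx² − (Σx)²/n = 6787 − 5544.142857 = 1242.857143
Sxy = Σxy − (Σx)(Σy)/n = 1817.5 − 1535.474286 = 282.025714
b = Sxy/Sxx = 282.025714/1242.857143 = 0.226917
a = ȳ − b·x̄ = 7.794286 − 0.226917·28.142857 = 1.408186
ŷ(0) = a + b·0 = 1.408186 + 0.226917·0 = 1.408186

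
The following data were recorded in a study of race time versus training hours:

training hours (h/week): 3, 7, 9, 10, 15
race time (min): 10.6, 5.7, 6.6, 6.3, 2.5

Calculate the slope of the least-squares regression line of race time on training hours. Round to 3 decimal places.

-0.617

n = 5, Σx = 44, Σy = 31.7, Σxy = 231.6, Σx² = 464
Sxx = Σx² − (Σx)²/n = 464 − 387.2 = 76.8
Sxy = Σxy − (Σx)(Σy)/n = 231.6 − 278.96 = -47.36
b = Sxy/Sxx = -47.36/76.8 = -0.616667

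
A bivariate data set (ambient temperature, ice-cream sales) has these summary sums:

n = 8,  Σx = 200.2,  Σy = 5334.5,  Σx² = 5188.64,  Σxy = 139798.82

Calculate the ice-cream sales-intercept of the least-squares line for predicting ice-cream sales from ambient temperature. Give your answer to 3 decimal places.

-216.170

Sxx = Σx² − (Σx)²/n = 5188.64 − 5010.005 = 178.635
Sxy = Σxy − (Σx)(Σy)/n = 139798.82 − 133495.8625 = 6302.9575
b = Sxy/Sxx = 6302.9575/178.635 = 35.284001
a = ȳ − b·x̄ = 666.8125 − 35.284001·25.025 = -216.169622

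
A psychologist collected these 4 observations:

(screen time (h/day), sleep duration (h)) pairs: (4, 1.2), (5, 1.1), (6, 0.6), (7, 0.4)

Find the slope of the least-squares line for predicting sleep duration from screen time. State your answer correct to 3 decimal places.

-0.290

n = 4, Σx = 22, Σy = 3.3, Σxy = 16.7, Σx² = 126
Sxx = Σx² − (Σx)²/n = 126 − 121 = 5
Sxy = Σxy − (Σx)(Σy)/n = 16.7 − 18.15 = -1.45
b = Sxy/Sxx = -1.45/5 = -0.29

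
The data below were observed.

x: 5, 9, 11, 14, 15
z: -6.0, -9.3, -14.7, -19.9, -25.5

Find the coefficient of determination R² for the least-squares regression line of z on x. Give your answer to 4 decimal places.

n = 5, Σx = 54, Σy = -75.4, Σxy = -936.5, Σx² = 648, Σy² = 1384.84
Sxx = Σx² − (Σx)²/n = 648 − 583.2 = 64.8
Sxy = Σxy − (Σx)(Σy)/n = -936.5 − (-814.32) = -122.18
Syy = Σy² − (Σy)²/n = 1384.84 − 1137.032 = 247.808
R² = Sxy²/(Sxx·Syy) = (-122.18)²/(64.8·247.808) = 0.929630

0.9296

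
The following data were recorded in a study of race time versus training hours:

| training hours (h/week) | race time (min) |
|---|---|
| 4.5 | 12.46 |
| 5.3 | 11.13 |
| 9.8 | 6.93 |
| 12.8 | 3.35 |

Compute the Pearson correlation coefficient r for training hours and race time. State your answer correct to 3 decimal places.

-0.998

n = 4, Σx = 32.4, Σy = 33.87, Σxy = 225.853, Σx² = 308.22, Σy² = 338.3759
Sxx = Σx² − (Σx)²/n = 308.22 − 262.44 = 45.78
Sxy = Σxy − (Σx)(Σy)/n = 225.853 − 274.347 = -48.494
Syy = Σy² − (Σy)²/n = 338.3759 − 286.794225 = 51.581675
r = Sxy/√(Sxx·Syy) = -48.494/√(2361.409081) = -48.494/48.594332 = -0.997935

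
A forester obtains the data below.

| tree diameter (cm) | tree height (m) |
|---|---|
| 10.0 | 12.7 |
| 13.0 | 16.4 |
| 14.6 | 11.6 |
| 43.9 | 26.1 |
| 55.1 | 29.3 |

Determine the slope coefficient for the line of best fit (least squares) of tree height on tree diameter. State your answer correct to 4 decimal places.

n = 5, Σx = 136.6, Σy = 96.1, Σxy = 3269.78, Σx² = 5445.38
Sxx = Σx² − (Σx)²/n = 5445.38 − 3731.912 = 1713.468
Sxy = Σxy − (Σx)(Σy)/n = 3269.78 − 2625.452 = 644.328
b = Sxy/Sxx = 644.328/1713.468 = 0.376037

0.3760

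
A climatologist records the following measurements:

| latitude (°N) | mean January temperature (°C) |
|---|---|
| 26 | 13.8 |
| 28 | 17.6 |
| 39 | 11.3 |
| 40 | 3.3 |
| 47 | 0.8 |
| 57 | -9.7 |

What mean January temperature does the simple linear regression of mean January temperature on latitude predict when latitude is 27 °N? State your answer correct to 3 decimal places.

n = 6, Σx = 237, Σy = 37.1, Σxy = 909, Σx² = 10039
Sxx = Σx² − (Σx)²/n = 10039 − 9361.5 = 677.5
Sxy = Σxy − (Σx)(Σy)/n = 909 − 1465.45 = -556.45
b = Sxy/Sxx = -556.45/677.5 = -0.821328
a = ȳ − b·x̄ = 6.183333 − (-0.821328)·39.5 = 38.625806
ŷ(27) = a + b·27 = 38.625806 + (-0.821328)·27 = 16.449938

16.450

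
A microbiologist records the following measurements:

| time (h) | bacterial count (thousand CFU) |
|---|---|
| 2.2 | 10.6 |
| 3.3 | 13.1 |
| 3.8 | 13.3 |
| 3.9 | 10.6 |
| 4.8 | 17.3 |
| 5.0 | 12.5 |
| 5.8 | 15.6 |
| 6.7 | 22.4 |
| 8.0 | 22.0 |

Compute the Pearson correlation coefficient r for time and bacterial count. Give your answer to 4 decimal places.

n = 9, Σx = 43.5, Σy = 137.4, Σxy = 720.53, Σx² = 235.95, Σy² = 2257.88
Sxx = Σx² − (Σx)²/n = 235.95 − 210.25 = 25.7
Sxy = Σxy − (Σx)(Σy)/n = 720.53 − 664.1 = 56.43
Syy = Σy² − (Σy)²/n = 2257.88 − 2097.64 = 160.24
r = Sxy/√(Sxx·Syy) = 56.43/√(4118.168) = 56.43/64.172954 = 0.879342

0.8793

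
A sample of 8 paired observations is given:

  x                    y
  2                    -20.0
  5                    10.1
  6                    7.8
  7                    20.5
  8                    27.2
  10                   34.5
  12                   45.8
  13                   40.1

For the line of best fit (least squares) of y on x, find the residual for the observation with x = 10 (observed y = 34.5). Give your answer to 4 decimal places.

1.9452

n = 8, Σx = 63, Σy = 166, Σxy = 1834.3, Σx² = 591
Sxx = Σx² − (Σx)²/n = 591 − 496.125 = 94.875
Sxy = Σxy − (Σx)(Σy)/n = 1834.3 − 1307.25 = 527.05
b = Sxy/Sxx = 527.05/94.875 = 5.555204
a = ȳ − b·x̄ = 20.75 − 5.555204·7.875 = -22.997233
ŷ(10) = -22.997233 + 5.555204·10 = 32.554809
residual = y − ŷ = 34.5 − 32.554809 = 1.945191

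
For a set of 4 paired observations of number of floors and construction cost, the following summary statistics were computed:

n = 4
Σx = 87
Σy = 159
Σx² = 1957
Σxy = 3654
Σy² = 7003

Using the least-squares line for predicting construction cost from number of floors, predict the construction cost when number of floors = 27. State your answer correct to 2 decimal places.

Sxx = Σx² − (Σx)²/n = 1957 − 1892.25 = 64.75
Sxy = Σxy − (Σx)(Σy)/n = 3654 − 3458.25 = 195.75
b = Sxy/Sxx = 195.75/64.75 = 3.023166
a = ȳ − b·x̄ = 39.75 − 3.023166·21.75 = -26.003861
ŷ(27) = a + b·27 = -26.003861 + 3.023166·27 = 55.621622

55.62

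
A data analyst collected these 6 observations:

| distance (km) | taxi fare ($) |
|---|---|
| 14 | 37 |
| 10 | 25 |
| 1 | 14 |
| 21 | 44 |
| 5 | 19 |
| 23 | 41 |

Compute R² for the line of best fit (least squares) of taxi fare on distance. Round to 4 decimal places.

0.9425

n = 6, Σx = 74, Σy = 180, Σxy = 2744, Σx² = 1292, Σy² = 6168
Sxx = Σx² − (Σx)²/n = 1292 − 912.666667 = 379.333333
Sxy = Σxy − (Σx)(Σy)/n = 2744 − 2220 = 524
Syy = Σy² − (Σy)²/n = 6168 − 5400 = 768
R² = Sxy²/(Sxx·Syy) = (524)²/(379.333333·768) = 0.942498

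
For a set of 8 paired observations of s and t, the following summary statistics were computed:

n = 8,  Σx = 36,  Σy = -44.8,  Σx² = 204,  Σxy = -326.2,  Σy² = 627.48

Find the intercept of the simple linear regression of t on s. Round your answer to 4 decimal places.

Sxx = Σx² − (Σx)²/n = 204 − 162 = 42
Sxy = Σxy − (Σx)(Σy)/n = -326.2 − (-201.6) = -124.6
b = Sxy/Sxx = -124.6/42 = -2.966667
a = ȳ − b·x̄ = -5.6 − (-2.966667)·4.5 = 7.75

7.7500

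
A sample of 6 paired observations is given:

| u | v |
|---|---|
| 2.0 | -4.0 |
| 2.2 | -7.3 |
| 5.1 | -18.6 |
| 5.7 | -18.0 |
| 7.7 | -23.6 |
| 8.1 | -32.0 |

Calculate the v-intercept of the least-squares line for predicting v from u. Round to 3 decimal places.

n = 6, Σx = 30.8, Σy = -103.5, Σxy = -662.44, Σx² = 192.24
Sxx = Σx² − (Σx)²/n = 192.24 − 158.106667 = 34.133333
Sxy = Σxy − (Σx)(Σy)/n = -662.44 − (-531.3) = -131.14
b = Sxy/Sxx = -131.14/34.133333 = -3.841992
a = ȳ − b·x̄ = -17.25 − (-3.841992)·5.133333 = 2.472227

2.472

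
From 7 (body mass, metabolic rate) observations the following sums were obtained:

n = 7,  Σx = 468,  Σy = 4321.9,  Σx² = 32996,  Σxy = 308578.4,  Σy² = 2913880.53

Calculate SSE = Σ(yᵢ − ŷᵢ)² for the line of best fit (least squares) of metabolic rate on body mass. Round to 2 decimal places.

Sxx = Σx² − (Σx)²/n = 32996 − 31289.142857 = 1706.857143
Sxy = Σxy − (Σx)(Σy)/n = 308578.4 − 288949.885714 = 19628.514286
Syy = Σy² − (Σy)²/n = 2913880.53 − 2668402.801429 = 245477.728571
b = Sxy/Sxx = 19628.514286/1706.857143 = 11.499799
SSE = Syy − b·Sxy = 245477.728571 − 11.499799·19628.514286 = 19753.757074

19753.76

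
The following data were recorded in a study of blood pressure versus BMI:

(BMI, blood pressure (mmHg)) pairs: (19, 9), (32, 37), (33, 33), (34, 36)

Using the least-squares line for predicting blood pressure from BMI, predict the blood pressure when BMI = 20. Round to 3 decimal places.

n = 4, Σx = 118, Σy = 115, Σxy = 3668, Σx² = 3630
Sxx = Σx² − (Σx)²/n = 3630 − 3481 = 149
Sxy = Σxy − (Σx)(Σy)/n = 3668 − 3392.5 = 275.5
b = Sxy/Sxx = 275.5/149 = 1.848993
a = ȳ − b·x̄ = 28.75 − 1.848993·29.5 = -25.795302
ŷ(20) = a + b·20 = -25.795302 + 1.848993·20 = 11.184564

11.185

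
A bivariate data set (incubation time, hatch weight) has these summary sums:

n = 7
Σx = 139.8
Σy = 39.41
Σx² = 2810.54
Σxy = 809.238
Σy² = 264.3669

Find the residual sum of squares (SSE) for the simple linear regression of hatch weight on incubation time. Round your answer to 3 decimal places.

15.984

Sxx = Σx² − (Σx)²/n = 2810.54 − 2792.005714 = 18.534286
Sxy = Σxy − (Σx)(Σy)/n = 809.238 − 787.074 = 22.164
Syy = Σy² − (Σy)²/n = 264.3669 − 221.8783 = 42.4886
b = Sxy/Sxx = 22.164/18.534286 = 1.195838
SSE = Syy − b·Sxy = 42.4886 − 1.195838·22.164 = 15.984050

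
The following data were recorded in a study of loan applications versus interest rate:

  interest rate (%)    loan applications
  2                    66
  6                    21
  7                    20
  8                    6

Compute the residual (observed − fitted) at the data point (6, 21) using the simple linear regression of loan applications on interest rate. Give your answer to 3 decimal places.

n = 4, Σx = 23, Σy = 113, Σxy = 446, Σx² = 153
Sxx = Σx² − (Σx)²/n = 153 − 132.25 = 20.75
Sxy = Σxy − (Σx)(Σy)/n = 446 − 649.75 = -203.75
b = Sxy/Sxx = -203.75/20.75 = -9.819277
a = ȳ − b·x̄ = 28.25 − (-9.819277)·5.75 = 84.710843
ŷ(6) = 84.710843 + (-9.819277)·6 = 25.795181
residual = y − ŷ = 21 − 25.795181 = -4.795181

-4.795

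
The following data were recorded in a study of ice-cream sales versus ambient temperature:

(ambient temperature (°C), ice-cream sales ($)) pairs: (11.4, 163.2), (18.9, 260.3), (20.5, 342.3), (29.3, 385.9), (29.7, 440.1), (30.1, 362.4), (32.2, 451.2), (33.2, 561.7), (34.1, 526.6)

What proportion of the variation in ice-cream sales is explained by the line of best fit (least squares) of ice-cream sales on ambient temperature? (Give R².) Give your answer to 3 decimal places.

n = 9, Σx = 239.4, Σy = 3493.7, Σxy = 100217.52, Σx² = 6855.9, Σy² = 1481896.09
Sxx = Σx² − (Σx)²/n = 6855.9 − 6368.04 = 487.86
Sxy = Σxy − (Σx)(Σy)/n = 100217.52 − 92932.42 = 7285.1
Syy = Σy² − (Σy)²/n = 1481896.09 − 1356215.521111 = 125680.568889
R² = Sxy²/(Sxx·Syy) = (7285.1)²/(487.86·125680.568889) = 0.865581

0.866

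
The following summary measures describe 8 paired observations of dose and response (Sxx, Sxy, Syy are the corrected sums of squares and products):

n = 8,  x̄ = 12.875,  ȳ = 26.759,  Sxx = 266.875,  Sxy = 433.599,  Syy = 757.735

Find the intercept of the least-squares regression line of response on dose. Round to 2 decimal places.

5.84

b = Sxy/Sxx = 433.599/266.875 = 1.624727
a = ȳ − b·x̄ = 26.759 − 1.624727·12.875 = 5.840641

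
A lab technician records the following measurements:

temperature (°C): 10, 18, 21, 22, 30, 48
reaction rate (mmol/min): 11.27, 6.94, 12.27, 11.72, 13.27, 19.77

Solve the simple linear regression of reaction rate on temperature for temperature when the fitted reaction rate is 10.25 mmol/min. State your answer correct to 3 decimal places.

16.405

n = 6, Σx = 149, Σy = 75.24, Σxy = 2100.19, Σx² = 4553
Sxx = Σx² − (Σx)²/n = 4553 − 3700.166667 = 852.833333
Sxy = Σxy − (Σx)(Σy)/n = 2100.19 − 1868.46 = 231.73
b = Sxy/Sxx = 231.73/852.833333 = 0.271718
a = ȳ − b·x̄ = 12.54 − 0.271718·24.833333 = 5.792341
Set a + b·x = 10.25: x = (10.25 − 5.792341) / 0.271718 = 16.405472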